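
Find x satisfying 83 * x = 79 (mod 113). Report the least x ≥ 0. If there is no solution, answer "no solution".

First find gcd(83, 113):
113 = 1·83 + 30
83 = 2·30 + 23
30 = 1·23 + 7
23 = 3·7 + 2
7 = 3·2 + 1
2 = 2·1 + 0
gcd = 1, so a unique solution mod 113 exists.
Back-substitute for the Bézout coefficients:
1 = 7 − 3·2
1 = −3·23 + 10·7
1 = 10·30 − 13·23
1 = −13·83 + 36·30
1 = 36·113 − 49·83
So 83·(-49) ≡ 1 (mod 113), giving 83⁻¹ ≡ 64.
x ≡ 83⁻¹·79 ≡ 64·79 ≡ 84 (mod 113).

84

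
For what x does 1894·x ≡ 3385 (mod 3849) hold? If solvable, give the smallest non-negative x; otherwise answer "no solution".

520

First find gcd(1894, 3849):
3849 = 2*1894 + 61
1894 = 31*61 + 3
61 = 20*3 + 1
3 = 3*1 + 0
gcd = 1, so a unique solution mod 3849 exists.
Back-substitute for the Bézout coefficients:
1 = 61 − 20·3
1 = −20·1894 + 621·61
1 = 621·3849 − 1262·1894
So 1894·(-1262) ≡ 1 (mod 3849), giving 1894⁻¹ ≡ 2587.
x ≡ 1894⁻¹·3385 ≡ 2587·3385 ≡ 520 (mod 3849).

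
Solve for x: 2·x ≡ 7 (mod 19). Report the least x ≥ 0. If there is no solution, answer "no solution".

13

First find gcd(2, 19):
19 = 9·2 + 1
2 = 2·1 + 0
gcd = 1, so a unique solution mod 19 exists.
Back-substitute for the Bézout coefficients:
1 = 19 − 9·2
So 2·(-9) ≡ 1 (mod 19), giving 2⁻¹ ≡ 10.
x ≡ 2⁻¹·7 ≡ 10·7 ≡ 13 (mod 19).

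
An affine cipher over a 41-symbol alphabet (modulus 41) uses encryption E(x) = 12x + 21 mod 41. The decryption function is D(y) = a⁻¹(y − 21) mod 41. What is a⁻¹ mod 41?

24

gcd(41, 12) by repeated division:
41 = 3·12 + 5
12 = 2·5 + 2
5 = 2·2 + 1
2 = 2·1 + 0
The gcd is 1. Working backward:
1 = 5 − 2·2
1 = −2·12 + 5·5
1 = 5·41 − 17·12
Hence 12⁻¹ ≡ -17 ≡ 24 (mod 41).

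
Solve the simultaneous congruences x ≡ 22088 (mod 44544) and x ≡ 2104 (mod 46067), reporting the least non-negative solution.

751078472

Write x = 22088 + 44544·k. Then 44544·k ≡ 2104 − 22088 ≡ 26083 (mod 46067).
Need 44544⁻¹ mod 46067. Extended Euclid on (46067, 44544):
46067 = 1·44544 + 1523
44544 = 29·1523 + 377
1523 = 4·377 + 15
377 = 25·15 + 2
15 = 7·2 + 1
2 = 2·1 + 0
Back-substitute:
1 = 15 − 7·2
1 = −7·377 + 176·15
1 = 176·1523 − 711·377
1 = −711·44544 + 20795·1523
1 = 20795·46067 − 21506·44544
44544⁻¹ ≡ 24561 (mod 46067), so k ≡ 24561·26083 ≡ 16861 (mod 46067).
x = 22088 + 44544·16861 = 751078472.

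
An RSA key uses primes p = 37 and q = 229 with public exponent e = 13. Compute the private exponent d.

φ(n) = (p−1)(q−1) = 36·228 = 8208.
Need d with 13·d ≡ 1 (mod 8208). Apply the extended Euclidean algorithm:
8208 = 631·13 + 5
13 = 2·5 + 3
5 = 1·3 + 2
3 = 1·2 + 1
2 = 2·1 + 0
Back-substitute:
1 = 3 − 2
1 = −5 + 2·3
1 = 2·13 − 5·5
1 = −5·8208 + 3157·13
So 13·3157 ≡ 1 (mod 8208), hence d = 3157.

3157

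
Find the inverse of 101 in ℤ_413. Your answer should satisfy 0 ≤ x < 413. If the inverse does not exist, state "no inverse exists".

229

Apply the Euclidean algorithm to 413 and 101:
413 = 4×101 + 9
101 = 11×9 + 2
9 = 4×2 + 1
2 = 2×1 + 0
The gcd is 1. Working backward:
1 = 9 − 4·2
1 = −4·101 + 45·9
1 = 45·413 − 184·101
Hence 101⁻¹ ≡ -184 ≡ 229 (mod 413).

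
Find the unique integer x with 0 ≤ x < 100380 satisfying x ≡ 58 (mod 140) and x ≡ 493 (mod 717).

47098

Write x = 58 + 140·k. Then 140·k ≡ 493 − 58 ≡ 435 (mod 717).
Need 140⁻¹ mod 717. Extended Euclid on (717, 140):
717 = 5*140 + 17
140 = 8*17 + 4
17 = 4*4 + 1
4 = 4*1 + 0
Back-substitute:
1 = 17 − 4·4
1 = −4·140 + 33·17
1 = 33·717 − 169·140
140⁻¹ ≡ 548 (mod 717), so k ≡ 548·435 ≡ 336 (mod 717).
x = 58 + 140·336 = 47098.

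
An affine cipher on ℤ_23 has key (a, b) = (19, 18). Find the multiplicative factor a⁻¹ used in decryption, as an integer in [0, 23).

17

gcd(23, 19) by repeated division:
23 = 1*19 + 4
19 = 4*4 + 3
4 = 1*3 + 1
3 = 3*1 + 0
Since gcd(19, 23) = 1, back-substitute to write 1 as a combination:
1 = 4 − 3
1 = −19 + 5·4
1 = 5·23 − 6·19
Hence 19⁻¹ ≡ -6 ≡ 17 (mod 23).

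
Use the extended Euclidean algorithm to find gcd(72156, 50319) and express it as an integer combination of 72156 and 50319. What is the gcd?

Apply Euclid's algorithm to 72156 and 50319:
72156 = 1×50319 + 21837
50319 = 2×21837 + 6645
21837 = 3×6645 + 1902
6645 = 3×1902 + 939
1902 = 2×939 + 24
939 = 39×24 + 3
24 = 8×3 + 0
gcd(72156, 50319) = 3.
Express as a combination:
3 = 939 − 39·24
3 = −39·1902 + 79·939
3 = 79·6645 − 276·1902
3 = −276·21837 + 907·6645
3 = 907·50319 − 2090·21837
3 = −2090·72156 + 2997·50319
So 3 = (-2090)·72156 + (2997)·50319.

3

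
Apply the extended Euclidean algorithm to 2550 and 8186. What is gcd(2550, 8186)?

Euclidean algorithm:
8186 = 3*2550 + 536
2550 = 4*536 + 406
536 = 1*406 + 130
406 = 3*130 + 16
130 = 8*16 + 2
16 = 8*2 + 0
gcd(2550, 8186) = 2.
Working backward:
2 = 130 − 8·16
2 = −8·406 + 25·130
2 = 25·536 − 33·406
2 = −33·2550 + 157·536
2 = 157·8186 − 504·2550
So 2 = (157)·8186 + (-504)·2550.

2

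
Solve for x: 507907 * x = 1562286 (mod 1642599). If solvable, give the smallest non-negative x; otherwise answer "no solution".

1338132

First find gcd(507907, 1642599):
1642599 = 3·507907 + 118878
507907 = 4·118878 + 32395
118878 = 3·32395 + 21693
32395 = 1·21693 + 10702
21693 = 2·10702 + 289
10702 = 37·289 + 9
289 = 32·9 + 1
9 = 9·1 + 0
gcd = 1, so a unique solution mod 1642599 exists.
Back-substitute for the Bézout coefficients:
1 = 289 − 32·9
1 = −32·10702 + 1185·289
1 = 1185·21693 − 2402·10702
1 = −2402·32395 + 3587·21693
1 = 3587·118878 − 13163·32395
1 = −13163·507907 + 56239·118878
1 = 56239·1642599 − 181880·507907
So 507907·(-181880) ≡ 1 (mod 1642599), giving 507907⁻¹ ≡ 1460719.
x ≡ 507907⁻¹·1562286 ≡ 1460719·1562286 ≡ 1338132 (mod 1642599).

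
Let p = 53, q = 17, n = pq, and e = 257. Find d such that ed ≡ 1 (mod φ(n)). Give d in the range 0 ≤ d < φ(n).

φ(n) = (p−1)(q−1) = 52·16 = 832.
Need d with 257·d ≡ 1 (mod 832). Apply the extended Euclidean algorithm:
832 = 3*257 + 61
257 = 4*61 + 13
61 = 4*13 + 9
13 = 1*9 + 4
9 = 2*4 + 1
4 = 4*1 + 0
Back-substitute:
1 = 9 − 2·4
1 = −2·13 + 3·9
1 = 3·61 − 14·13
1 = −14·257 + 59·61
1 = 59·832 − 191·257
So 257·(-191) ≡ 1 (mod 832), hence d ≡ -191 ≡ 641 (mod 832).

641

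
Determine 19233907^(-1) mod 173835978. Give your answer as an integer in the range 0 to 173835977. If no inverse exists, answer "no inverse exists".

169179277

gcd(173835978, 19233907) by repeated division:
173835978 = 9×19233907 + 730815
19233907 = 26×730815 + 232717
730815 = 3×232717 + 32664
232717 = 7×32664 + 4069
32664 = 8×4069 + 112
4069 = 36×112 + 37
112 = 3×37 + 1
37 = 37×1 + 0
The gcd is 1. Working backward:
1 = 112 − 3·37
1 = −3·4069 + 109·112
1 = 109·32664 − 875·4069
1 = −875·232717 + 6234·32664
1 = 6234·730815 − 19577·232717
1 = −19577·19233907 + 515236·730815
1 = 515236·173835978 − 4656701·19233907
Hence 19233907⁻¹ ≡ -4656701 ≡ 169179277 (mod 173835978).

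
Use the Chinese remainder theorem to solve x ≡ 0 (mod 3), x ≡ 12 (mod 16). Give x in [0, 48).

12

Write x = 0 + 3·k. Then 3·k ≡ 12 − 0 ≡ 12 (mod 16).
Need 3⁻¹ mod 16. Extended Euclid on (16, 3):
16 = 5·3 + 1
3 = 3·1 + 0
Back-substitute:
1 = 16 − 5·3
3⁻¹ ≡ 11 (mod 16), so k ≡ 11·12 ≡ 4 (mod 16).
x = 0 + 3·4 = 12.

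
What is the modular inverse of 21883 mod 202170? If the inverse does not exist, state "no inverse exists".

32437

Extended Euclidean algorithm:
202170 = 9×21883 + 5223
21883 = 4×5223 + 991
5223 = 5×991 + 268
991 = 3×268 + 187
268 = 1×187 + 81
187 = 2×81 + 25
81 = 3×25 + 6
25 = 4×6 + 1
6 = 6×1 + 0
Since gcd(21883, 202170) = 1, back-substitute to write 1 as a combination:
1 = 25 − 4·6
1 = −4·81 + 13·25
1 = 13·187 − 30·81
1 = −30·268 + 43·187
1 = 43·991 − 159·268
1 = −159·5223 + 838·991
1 = 838·21883 − 3511·5223
1 = −3511·202170 + 32437·21883
So 21883·32437 ≡ 1 (mod 202170).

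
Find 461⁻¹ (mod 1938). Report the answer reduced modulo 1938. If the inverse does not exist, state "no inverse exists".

Run Euclid on (1938, 461):
1938 = 4·461 + 94
461 = 4·94 + 85
94 = 1·85 + 9
85 = 9·9 + 4
9 = 2·4 + 1
4 = 4·1 + 0
The gcd is 1. Working backward:
1 = 9 − 2·4
1 = −2·85 + 19·9
1 = 19·94 − 21·85
1 = −21·461 + 103·94
1 = 103·1938 − 433·461
Thus 461·(-433) ≡ 1 (mod 1938); reducing, -433 mod 1938 = 1505.

1505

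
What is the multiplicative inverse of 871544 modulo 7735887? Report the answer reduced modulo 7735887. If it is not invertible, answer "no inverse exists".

Run Euclid on (7735887, 871544):
7735887 = 8·871544 + 763535
871544 = 1·763535 + 108009
763535 = 7·108009 + 7472
108009 = 14·7472 + 3401
7472 = 2·3401 + 670
3401 = 5·670 + 51
670 = 13·51 + 7
51 = 7·7 + 2
7 = 3·2 + 1
2 = 2·1 + 0
The gcd is 1. Working backward:
1 = 7 − 3·2
1 = −3·51 + 22·7
1 = 22·670 − 289·51
1 = −289·3401 + 1467·670
1 = 1467·7472 − 3223·3401
1 = −3223·108009 + 46589·7472
1 = 46589·763535 − 329346·108009
1 = −329346·871544 + 375935·763535
1 = 375935·7735887 − 3336826·871544
Hence 871544⁻¹ ≡ -3336826 ≡ 4399061 (mod 7735887).

4399061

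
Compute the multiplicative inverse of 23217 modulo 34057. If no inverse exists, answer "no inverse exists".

16818

Apply the Euclidean algorithm to 34057 and 23217:
34057 = 1×23217 + 10840
23217 = 2×10840 + 1537
10840 = 7×1537 + 81
1537 = 18×81 + 79
81 = 1×79 + 2
79 = 39×2 + 1
2 = 2×1 + 0
gcd = 1, so the inverse exists. Back-substitute:
1 = 79 − 39·2
1 = −39·81 + 40·79
1 = 40·1537 − 759·81
1 = −759·10840 + 5353·1537
1 = 5353·23217 − 11465·10840
1 = −11465·34057 + 16818·23217
So 23217·16818 ≡ 1 (mod 34057).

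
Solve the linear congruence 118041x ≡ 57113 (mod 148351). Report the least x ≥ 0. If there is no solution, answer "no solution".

13081

First find gcd(118041, 148351):
148351 = 1×118041 + 30310
118041 = 3×30310 + 27111
30310 = 1×27111 + 3199
27111 = 8×3199 + 1519
3199 = 2×1519 + 161
1519 = 9×161 + 70
161 = 2×70 + 21
70 = 3×21 + 7
21 = 3×7 + 0
gcd = 7 and 7 | 57113, so solutions exist. Divide through by 7: 16863x ≡ 8159 (mod 21193).
Now find 16863⁻¹ mod 21193:
21193 = 1×16863 + 4330
16863 = 3×4330 + 3873
4330 = 1×3873 + 457
3873 = 8×457 + 217
457 = 2×217 + 23
217 = 9×23 + 10
23 = 2×10 + 3
10 = 3×3 + 1
3 = 3×1 + 0
Back-substitute:
1 = 10 − 3·3
1 = −3·23 + 7·10
1 = 7·217 − 66·23
1 = −66·457 + 139·217
1 = 139·3873 − 1178·457
1 = −1178·4330 + 1317·3873
1 = 1317·16863 − 5129·4330
1 = −5129·21193 + 6446·16863
So 16863⁻¹ ≡ 6446 (mod 21193).
Then x ≡ 6446·8159 ≡ 13081 (mod 21193); the smallest non-negative solution is x = 13081.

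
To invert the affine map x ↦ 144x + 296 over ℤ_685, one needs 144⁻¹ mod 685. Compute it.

509

Apply the Euclidean algorithm to 685 and 144:
685 = 4×144 + 109
144 = 1×109 + 35
109 = 3×35 + 4
35 = 8×4 + 3
4 = 1×3 + 1
3 = 3×1 + 0
The gcd is 1. Working backward:
1 = 4 − 3
1 = −35 + 9·4
1 = 9·109 − 28·35
1 = −28·144 + 37·109
1 = 37·685 − 176·144
Hence 144⁻¹ ≡ -176 ≡ 509 (mod 685).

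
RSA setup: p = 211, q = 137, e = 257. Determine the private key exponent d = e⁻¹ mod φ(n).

12113

φ(n) = (p−1)(q−1) = 210·136 = 28560.
Need d with 257·d ≡ 1 (mod 28560). Apply the extended Euclidean algorithm:
28560 = 111·257 + 33
257 = 7·33 + 26
33 = 1·26 + 7
26 = 3·7 + 5
7 = 1·5 + 2
5 = 2·2 + 1
2 = 2·1 + 0
Back-substitute:
1 = 5 − 2·2
1 = −2·7 + 3·5
1 = 3·26 − 11·7
1 = −11·33 + 14·26
1 = 14·257 − 109·33
1 = −109·28560 + 12113·257
So 257·12113 ≡ 1 (mod 28560), hence d = 12113.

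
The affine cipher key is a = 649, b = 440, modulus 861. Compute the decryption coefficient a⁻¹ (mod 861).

Extended Euclidean algorithm:
861 = 1*649 + 212
649 = 3*212 + 13
212 = 16*13 + 4
13 = 3*4 + 1
4 = 4*1 + 0
gcd = 1, so the inverse exists. Back-substitute:
1 = 13 − 3·4
1 = −3·212 + 49·13
1 = 49·649 − 150·212
1 = −150·861 + 199·649
So 649·199 ≡ 1 (mod 861).

199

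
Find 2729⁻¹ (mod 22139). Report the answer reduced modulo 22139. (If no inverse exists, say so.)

649

Run Euclid on (22139, 2729):
22139 = 8·2729 + 307
2729 = 8·307 + 273
307 = 1·273 + 34
273 = 8·34 + 1
34 = 34·1 + 0
The gcd is 1. Working backward:
1 = 273 − 8·34
1 = −8·307 + 9·273
1 = 9·2729 − 80·307
1 = −80·22139 + 649·2729
So 2729·649 ≡ 1 (mod 22139).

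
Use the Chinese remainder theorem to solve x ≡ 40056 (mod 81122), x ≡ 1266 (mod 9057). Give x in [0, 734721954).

Write x = 40056 + 81122·k. Then 81122·k ≡ 1266 − 40056 ≡ 6495 (mod 9057).
Need 81122⁻¹ mod 9057. Extended Euclid on (9057, 8666):
9057 = 1*8666 + 391
8666 = 22*391 + 64
391 = 6*64 + 7
64 = 9*7 + 1
7 = 7*1 + 0
Back-substitute:
1 = 64 − 9·7
1 = −9·391 + 55·64
1 = 55·8666 − 1219·391
1 = −1219·9057 + 1274·8666
81122⁻¹ ≡ 1274 (mod 9057), so k ≡ 1274·6495 ≡ 5589 (mod 9057).
x = 40056 + 81122·5589 = 453430914.

453430914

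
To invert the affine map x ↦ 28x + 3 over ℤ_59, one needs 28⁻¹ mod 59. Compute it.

19

gcd(59, 28) by repeated division:
59 = 2·28 + 3
28 = 9·3 + 1
3 = 3·1 + 0
Since gcd(28, 59) = 1, back-substitute to write 1 as a combination:
1 = 28 − 9·3
1 = −9·59 + 19·28
So 28·19 ≡ 1 (mod 59).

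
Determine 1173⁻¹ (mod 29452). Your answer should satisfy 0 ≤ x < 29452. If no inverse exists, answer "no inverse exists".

Extended Euclidean algorithm:
29452 = 25*1173 + 127
1173 = 9*127 + 30
127 = 4*30 + 7
30 = 4*7 + 2
7 = 3*2 + 1
2 = 2*1 + 0
The gcd is 1. Working backward:
1 = 7 − 3·2
1 = −3·30 + 13·7
1 = 13·127 − 55·30
1 = −55·1173 + 508·127
1 = 508·29452 − 12755·1173
So 1173·(-12755) ≡ 1 (mod 29452), and -12755 ≡ 16697 (mod 29452).

16697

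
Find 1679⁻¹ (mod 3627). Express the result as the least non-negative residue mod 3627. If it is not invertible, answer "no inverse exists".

gcd(3627, 1679) by repeated division:
3627 = 2×1679 + 269
1679 = 6×269 + 65
269 = 4×65 + 9
65 = 7×9 + 2
9 = 4×2 + 1
2 = 2×1 + 0
The gcd is 1. Working backward:
1 = 9 − 4·2
1 = −4·65 + 29·9
1 = 29·269 − 120·65
1 = −120·1679 + 749·269
1 = 749·3627 − 1618·1679
So 1679·(-1618) ≡ 1 (mod 3627), and -1618 ≡ 2009 (mod 3627).

2009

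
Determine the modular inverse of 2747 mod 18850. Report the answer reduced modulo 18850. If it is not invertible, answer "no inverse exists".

Apply the Euclidean algorithm to 18850 and 2747:
18850 = 6·2747 + 2368
2747 = 1·2368 + 379
2368 = 6·379 + 94
379 = 4·94 + 3
94 = 31·3 + 1
3 = 3·1 + 0
The gcd is 1. Working backward:
1 = 94 − 31·3
1 = −31·379 + 125·94
1 = 125·2368 − 781·379
1 = −781·2747 + 906·2368
1 = 906·18850 − 6217·2747
So 2747·(-6217) ≡ 1 (mod 18850), and -6217 ≡ 12633 (mod 18850).

12633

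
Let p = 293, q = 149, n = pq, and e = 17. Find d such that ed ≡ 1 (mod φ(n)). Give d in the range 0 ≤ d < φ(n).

20337

φ(n) = (p−1)(q−1) = 292·148 = 43216.
Need d with 17·d ≡ 1 (mod 43216). Apply the extended Euclidean algorithm:
43216 = 2542·17 + 2
17 = 8·2 + 1
2 = 2·1 + 0
Back-substitute:
1 = 17 − 8·2
1 = −8·43216 + 20337·17
So 17·20337 ≡ 1 (mod 43216), hence d = 20337.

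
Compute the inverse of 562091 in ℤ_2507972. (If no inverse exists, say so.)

Run Euclid on (2507972, 562091):
2507972 = 4×562091 + 259608
562091 = 2×259608 + 42875
259608 = 6×42875 + 2358
42875 = 18×2358 + 431
2358 = 5×431 + 203
431 = 2×203 + 25
203 = 8×25 + 3
25 = 8×3 + 1
3 = 3×1 + 0
Since gcd(562091, 2507972) = 1, back-substitute to write 1 as a combination:
1 = 25 − 8·3
1 = −8·203 + 65·25
1 = 65·431 − 138·203
1 = −138·2358 + 755·431
1 = 755·42875 − 13728·2358
1 = −13728·259608 + 83123·42875
1 = 83123·562091 − 179974·259608
1 = −179974·2507972 + 803019·562091
So 562091·803019 ≡ 1 (mod 2507972).

803019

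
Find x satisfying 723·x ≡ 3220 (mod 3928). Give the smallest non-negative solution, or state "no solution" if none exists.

First find gcd(723, 3928):
3928 = 5×723 + 313
723 = 2×313 + 97
313 = 3×97 + 22
97 = 4×22 + 9
22 = 2×9 + 4
9 = 2×4 + 1
4 = 4×1 + 0
gcd = 1, so a unique solution mod 3928 exists.
Back-substitute for the Bézout coefficients:
1 = 9 − 2·4
1 = −2·22 + 5·9
1 = 5·97 − 22·22
1 = −22·313 + 71·97
1 = 71·723 − 164·313
1 = −164·3928 + 891·723
So 723·(891) ≡ 1 (mod 3928), giving 723⁻¹ ≡ 891.
x ≡ 723⁻¹·3220 ≡ 891·3220 ≡ 1580 (mod 3928).

1580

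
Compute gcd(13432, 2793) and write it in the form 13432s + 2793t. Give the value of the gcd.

Euclidean algorithm:
13432 = 4·2793 + 2260
2793 = 1·2260 + 533
2260 = 4·533 + 128
533 = 4·128 + 21
128 = 6·21 + 2
21 = 10·2 + 1
2 = 2·1 + 0
gcd(13432, 2793) = 1.
Express as a combination:
1 = 21 − 10·2
1 = −10·128 + 61·21
1 = 61·533 − 254·128
1 = −254·2260 + 1077·533
1 = 1077·2793 − 1331·2260
1 = −1331·13432 + 6401·2793
So 1 = (-1331)·13432 + (6401)·2793.

1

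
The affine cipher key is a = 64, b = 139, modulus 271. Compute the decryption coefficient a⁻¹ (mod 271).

gcd(271, 64) by repeated division:
271 = 4·64 + 15
64 = 4·15 + 4
15 = 3·4 + 3
4 = 1·3 + 1
3 = 3·1 + 0
The gcd is 1. Working backward:
1 = 4 − 3
1 = −15 + 4·4
1 = 4·64 − 17·15
1 = −17·271 + 72·64
So 64·72 ≡ 1 (mod 271).

72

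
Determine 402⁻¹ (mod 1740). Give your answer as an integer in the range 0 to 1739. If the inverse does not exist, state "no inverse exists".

Euclidean algorithm on 1740, 402:
1740 = 4·402 + 132
402 = 3·132 + 6
132 = 22·6 + 0
gcd(402, 1740) = 6 ≠ 1, so 402 has no multiplicative inverse modulo 1740.

no inverse exists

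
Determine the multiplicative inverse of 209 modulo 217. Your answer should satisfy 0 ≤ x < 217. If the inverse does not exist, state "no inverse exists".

Extended Euclidean algorithm:
217 = 1×209 + 8
209 = 26×8 + 1
8 = 8×1 + 0
gcd = 1, so the inverse exists. Back-substitute:
1 = 209 − 26·8
1 = −26·217 + 27·209
So 209·27 ≡ 1 (mod 217).

27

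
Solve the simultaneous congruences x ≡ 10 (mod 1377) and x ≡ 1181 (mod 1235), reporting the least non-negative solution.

Write x = 10 + 1377·k. Then 1377·k ≡ 1181 − 10 ≡ 1171 (mod 1235).
Need 1377⁻¹ mod 1235. Extended Euclid on (1235, 142):
1235 = 8·142 + 99
142 = 1·99 + 43
99 = 2·43 + 13
43 = 3·13 + 4
13 = 3·4 + 1
4 = 4·1 + 0
Back-substitute:
1 = 13 − 3·4
1 = −3·43 + 10·13
1 = 10·99 − 23·43
1 = −23·142 + 33·99
1 = 33·1235 − 287·142
1377⁻¹ ≡ 948 (mod 1235), so k ≡ 948·1171 ≡ 1078 (mod 1235).
x = 10 + 1377·1078 = 1484416.

1484416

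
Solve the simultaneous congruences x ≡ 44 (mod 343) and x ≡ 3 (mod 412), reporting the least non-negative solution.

112891

Write x = 44 + 343·k. Then 343·k ≡ 3 − 44 ≡ 371 (mod 412).
Need 343⁻¹ mod 412. Extended Euclid on (412, 343):
412 = 1×343 + 69
343 = 4×69 + 67
69 = 1×67 + 2
67 = 33×2 + 1
2 = 2×1 + 0
Back-substitute:
1 = 67 − 33·2
1 = −33·69 + 34·67
1 = 34·343 − 169·69
1 = −169·412 + 203·343
343⁻¹ ≡ 203 (mod 412), so k ≡ 203·371 ≡ 329 (mod 412).
x = 44 + 343·329 = 112891.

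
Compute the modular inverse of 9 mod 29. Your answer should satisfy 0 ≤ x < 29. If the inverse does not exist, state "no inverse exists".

gcd(29, 9) by repeated division:
29 = 3×9 + 2
9 = 4×2 + 1
2 = 2×1 + 0
The gcd is 1. Working backward:
1 = 9 − 4·2
1 = −4·29 + 13·9
So 9·13 ≡ 1 (mod 29).

13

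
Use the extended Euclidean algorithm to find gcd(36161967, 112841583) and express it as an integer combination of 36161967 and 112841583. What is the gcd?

3

Apply Euclid's algorithm to 112841583 and 36161967:
112841583 = 3·36161967 + 4355682
36161967 = 8·4355682 + 1316511
4355682 = 3·1316511 + 406149
1316511 = 3·406149 + 98064
406149 = 4·98064 + 13893
98064 = 7·13893 + 813
13893 = 17·813 + 72
813 = 11·72 + 21
72 = 3·21 + 9
21 = 2·9 + 3
9 = 3·3 + 0
gcd(36161967, 112841583) = 3.
Express as a combination:
3 = 21 − 2·9
3 = −2·72 + 7·21
3 = 7·813 − 79·72
3 = −79·13893 + 1350·813
3 = 1350·98064 − 9529·13893
3 = −9529·406149 + 39466·98064
3 = 39466·1316511 − 127927·406149
3 = −127927·4355682 + 423247·1316511
3 = 423247·36161967 − 3513903·4355682
3 = −3513903·112841583 + 10964956·36161967
So 3 = (-3513903)·112841583 + (10964956)·36161967.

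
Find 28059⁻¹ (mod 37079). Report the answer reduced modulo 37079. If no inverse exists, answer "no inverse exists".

11506

gcd(37079, 28059) by repeated division:
37079 = 1*28059 + 9020
28059 = 3*9020 + 999
9020 = 9*999 + 29
999 = 34*29 + 13
29 = 2*13 + 3
13 = 4*3 + 1
3 = 3*1 + 0
The gcd is 1. Working backward:
1 = 13 − 4·3
1 = −4·29 + 9·13
1 = 9·999 − 310·29
1 = −310·9020 + 2799·999
1 = 2799·28059 − 8707·9020
1 = −8707·37079 + 11506·28059
So 28059·11506 ≡ 1 (mod 37079).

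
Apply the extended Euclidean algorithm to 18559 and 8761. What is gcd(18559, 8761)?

1

Repeated division:
18559 = 2*8761 + 1037
8761 = 8*1037 + 465
1037 = 2*465 + 107
465 = 4*107 + 37
107 = 2*37 + 33
37 = 1*33 + 4
33 = 8*4 + 1
4 = 4*1 + 0
gcd(18559, 8761) = 1.
Working backward:
1 = 33 − 8·4
1 = −8·37 + 9·33
1 = 9·107 − 26·37
1 = −26·465 + 113·107
1 = 113·1037 − 252·465
1 = −252·8761 + 2129·1037
1 = 2129·18559 − 4510·8761
So 1 = (2129)·18559 + (-4510)·8761.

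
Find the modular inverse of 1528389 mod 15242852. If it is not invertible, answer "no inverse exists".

11563069

Apply the Euclidean algorithm to 15242852 and 1528389:
15242852 = 9*1528389 + 1487351
1528389 = 1*1487351 + 41038
1487351 = 36*41038 + 9983
41038 = 4*9983 + 1106
9983 = 9*1106 + 29
1106 = 38*29 + 4
29 = 7*4 + 1
4 = 4*1 + 0
Since gcd(1528389, 15242852) = 1, back-substitute to write 1 as a combination:
1 = 29 − 7·4
1 = −7·1106 + 267·29
1 = 267·9983 − 2410·1106
1 = −2410·41038 + 9907·9983
1 = 9907·1487351 − 359062·41038
1 = −359062·1528389 + 368969·1487351
1 = 368969·15242852 − 3679783·1528389
Hence 1528389⁻¹ ≡ -3679783 ≡ 11563069 (mod 15242852).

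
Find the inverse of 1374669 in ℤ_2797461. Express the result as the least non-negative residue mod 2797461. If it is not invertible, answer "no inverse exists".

Euclidean algorithm on 2797461, 1374669:
2797461 = 2×1374669 + 48123
1374669 = 28×48123 + 27225
48123 = 1×27225 + 20898
27225 = 1×20898 + 6327
20898 = 3×6327 + 1917
6327 = 3×1917 + 576
1917 = 3×576 + 189
576 = 3×189 + 9
189 = 21×9 + 0
The gcd is 9, not 1, hence no inverse exists.

no inverse exists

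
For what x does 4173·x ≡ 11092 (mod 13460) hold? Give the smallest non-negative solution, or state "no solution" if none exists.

First find gcd(4173, 13460):
13460 = 3×4173 + 941
4173 = 4×941 + 409
941 = 2×409 + 123
409 = 3×123 + 40
123 = 3×40 + 3
40 = 13×3 + 1
3 = 3×1 + 0
gcd = 1, so a unique solution mod 13460 exists.
Back-substitute for the Bézout coefficients:
1 = 40 − 13·3
1 = −13·123 + 40·40
1 = 40·409 − 133·123
1 = −133·941 + 306·409
1 = 306·4173 − 1357·941
1 = −1357·13460 + 4377·4173
So 4173·(4377) ≡ 1 (mod 13460), giving 4173⁻¹ ≡ 4377.
x ≡ 4173⁻¹·11092 ≡ 4377·11092 ≡ 12924 (mod 13460).

12924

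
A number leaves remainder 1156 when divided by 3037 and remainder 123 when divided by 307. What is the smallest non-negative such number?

Write x = 1156 + 3037·k. Then 3037·k ≡ 123 − 1156 ≡ 195 (mod 307).
Need 3037⁻¹ mod 307. Extended Euclid on (307, 274):
307 = 1*274 + 33
274 = 8*33 + 10
33 = 3*10 + 3
10 = 3*3 + 1
3 = 3*1 + 0
Back-substitute:
1 = 10 − 3·3
1 = −3·33 + 10·10
1 = 10·274 − 83·33
1 = −83·307 + 93·274
3037⁻¹ ≡ 93 (mod 307), so k ≡ 93·195 ≡ 22 (mod 307).
x = 1156 + 3037·22 = 67970.

67970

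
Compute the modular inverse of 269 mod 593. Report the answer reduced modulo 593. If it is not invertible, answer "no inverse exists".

Apply the Euclidean algorithm to 593 and 269:
593 = 2*269 + 55
269 = 4*55 + 49
55 = 1*49 + 6
49 = 8*6 + 1
6 = 6*1 + 0
Since gcd(269, 593) = 1, back-substitute to write 1 as a combination:
1 = 49 − 8·6
1 = −8·55 + 9·49
1 = 9·269 − 44·55
1 = −44·593 + 97·269
So 269·97 ≡ 1 (mod 593).

97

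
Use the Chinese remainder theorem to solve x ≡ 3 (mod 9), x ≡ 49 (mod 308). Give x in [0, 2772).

1281

Write x = 3 + 9·k. Then 9·k ≡ 49 − 3 ≡ 46 (mod 308).
Need 9⁻¹ mod 308. Extended Euclid on (308, 9):
308 = 34×9 + 2
9 = 4×2 + 1
2 = 2×1 + 0
Back-substitute:
1 = 9 − 4·2
1 = −4·308 + 137·9
9⁻¹ ≡ 137 (mod 308), so k ≡ 137·46 ≡ 142 (mod 308).
x = 3 + 9·142 = 1281.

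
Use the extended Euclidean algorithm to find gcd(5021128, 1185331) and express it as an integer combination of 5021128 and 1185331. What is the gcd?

Repeated division:
5021128 = 4·1185331 + 279804
1185331 = 4·279804 + 66115
279804 = 4·66115 + 15344
66115 = 4·15344 + 4739
15344 = 3·4739 + 1127
4739 = 4·1127 + 231
1127 = 4·231 + 203
231 = 1·203 + 28
203 = 7·28 + 7
28 = 4·7 + 0
gcd(5021128, 1185331) = 7.
Back-substituting:
7 = 203 − 7·28
7 = −7·231 + 8·203
7 = 8·1127 − 39·231
7 = −39·4739 + 164·1127
7 = 164·15344 − 531·4739
7 = −531·66115 + 2288·15344
7 = 2288·279804 − 9683·66115
7 = −9683·1185331 + 41020·279804
7 = 41020·5021128 − 173763·1185331
So 7 = (41020)·5021128 + (-173763)·1185331.

7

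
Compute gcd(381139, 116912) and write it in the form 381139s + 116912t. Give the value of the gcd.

1

Repeated division:
381139 = 3*116912 + 30403
116912 = 3*30403 + 25703
30403 = 1*25703 + 4700
25703 = 5*4700 + 2203
4700 = 2*2203 + 294
2203 = 7*294 + 145
294 = 2*145 + 4
145 = 36*4 + 1
4 = 4*1 + 0
gcd(381139, 116912) = 1.
Back-substituting:
1 = 145 − 36·4
1 = −36·294 + 73·145
1 = 73·2203 − 547·294
1 = −547·4700 + 1167·2203
1 = 1167·25703 − 6382·4700
1 = −6382·30403 + 7549·25703
1 = 7549·116912 − 29029·30403
1 = −29029·381139 + 94636·116912
So 1 = (-29029)·381139 + (94636)·116912.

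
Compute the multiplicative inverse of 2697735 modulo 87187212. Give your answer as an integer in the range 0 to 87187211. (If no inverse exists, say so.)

Compute gcd(2697735, 87187212):
87187212 = 32·2697735 + 859692
2697735 = 3·859692 + 118659
859692 = 7·118659 + 29079
118659 = 4·29079 + 2343
29079 = 12·2343 + 963
2343 = 2·963 + 417
963 = 2·417 + 129
417 = 3·129 + 30
129 = 4·30 + 9
30 = 3·9 + 3
9 = 3·3 + 0
Since gcd = 3 > 1, 2697735 is not a unit mod 87187212.

no inverse exists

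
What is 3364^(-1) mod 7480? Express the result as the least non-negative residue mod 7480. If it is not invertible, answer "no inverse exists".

Euclidean algorithm on 7480, 3364:
7480 = 2*3364 + 752
3364 = 4*752 + 356
752 = 2*356 + 40
356 = 8*40 + 36
40 = 1*36 + 4
36 = 9*4 + 0
gcd(3364, 7480) = 4 ≠ 1, so 3364 has no multiplicative inverse modulo 7480.

no inverse exists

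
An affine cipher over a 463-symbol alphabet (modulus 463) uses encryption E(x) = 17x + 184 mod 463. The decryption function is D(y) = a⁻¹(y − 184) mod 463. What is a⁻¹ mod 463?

109

gcd(463, 17) by repeated division:
463 = 27×17 + 4
17 = 4×4 + 1
4 = 4×1 + 0
The gcd is 1. Working backward:
1 = 17 − 4·4
1 = −4·463 + 109·17
So 17·109 ≡ 1 (mod 463).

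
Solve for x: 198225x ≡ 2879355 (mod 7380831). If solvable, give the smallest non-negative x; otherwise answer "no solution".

First find gcd(198225, 7380831):
7380831 = 37*198225 + 46506
198225 = 4*46506 + 12201
46506 = 3*12201 + 9903
12201 = 1*9903 + 2298
9903 = 4*2298 + 711
2298 = 3*711 + 165
711 = 4*165 + 51
165 = 3*51 + 12
51 = 4*12 + 3
12 = 4*3 + 0
gcd = 3 and 3 | 2879355, so solutions exist. Divide through by 3: 66075x ≡ 959785 (mod 2460277).
Now find 66075⁻¹ mod 2460277:
2460277 = 37·66075 + 15502
66075 = 4·15502 + 4067
15502 = 3·4067 + 3301
4067 = 1·3301 + 766
3301 = 4·766 + 237
766 = 3·237 + 55
237 = 4·55 + 17
55 = 3·17 + 4
17 = 4·4 + 1
4 = 4·1 + 0
Back-substitute:
1 = 17 − 4·4
1 = −4·55 + 13·17
1 = 13·237 − 56·55
1 = −56·766 + 181·237
1 = 181·3301 − 780·766
1 = −780·4067 + 961·3301
1 = 961·15502 − 3663·4067
1 = −3663·66075 + 15613·15502
1 = 15613·2460277 − 581344·66075
So 66075·(-581344) ≡ 1 (mod 2460277), i.e. 66075⁻¹ ≡ 1878933.
Then x ≡ 1878933·959785 ≡ 969790 (mod 2460277); the smallest non-negative solution is x = 969790.

969790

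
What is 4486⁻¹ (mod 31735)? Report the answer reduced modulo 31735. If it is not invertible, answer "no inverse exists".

gcd(31735, 4486) by repeated division:
31735 = 7·4486 + 333
4486 = 13·333 + 157
333 = 2·157 + 19
157 = 8·19 + 5
19 = 3·5 + 4
5 = 1·4 + 1
4 = 4·1 + 0
Since gcd(4486, 31735) = 1, back-substitute to write 1 as a combination:
1 = 5 − 4
1 = −19 + 4·5
1 = 4·157 − 33·19
1 = −33·333 + 70·157
1 = 70·4486 − 943·333
1 = −943·31735 + 6671·4486
So 4486·6671 ≡ 1 (mod 31735).

6671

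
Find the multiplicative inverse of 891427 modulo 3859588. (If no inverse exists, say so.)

1901203

Apply the Euclidean algorithm to 3859588 and 891427:
3859588 = 4·891427 + 293880
891427 = 3·293880 + 9787
293880 = 30·9787 + 270
9787 = 36·270 + 67
270 = 4·67 + 2
67 = 33·2 + 1
2 = 2·1 + 0
Since gcd(891427, 3859588) = 1, back-substitute to write 1 as a combination:
1 = 67 − 33·2
1 = −33·270 + 133·67
1 = 133·9787 − 4821·270
1 = −4821·293880 + 144763·9787
1 = 144763·891427 − 439110·293880
1 = −439110·3859588 + 1901203·891427
So 891427·1901203 ≡ 1 (mod 3859588).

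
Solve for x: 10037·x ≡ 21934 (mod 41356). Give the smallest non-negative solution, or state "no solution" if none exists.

34094

First find gcd(10037, 41356):
41356 = 4·10037 + 1208
10037 = 8·1208 + 373
1208 = 3·373 + 89
373 = 4·89 + 17
89 = 5·17 + 4
17 = 4·4 + 1
4 = 4·1 + 0
gcd = 1, so a unique solution mod 41356 exists.
Back-substitute for the Bézout coefficients:
1 = 17 − 4·4
1 = −4·89 + 21·17
1 = 21·373 − 88·89
1 = −88·1208 + 285·373
1 = 285·10037 − 2368·1208
1 = −2368·41356 + 9757·10037
So 10037·(9757) ≡ 1 (mod 41356), giving 10037⁻¹ ≡ 9757.
x ≡ 10037⁻¹·21934 ≡ 9757·21934 ≡ 34094 (mod 41356).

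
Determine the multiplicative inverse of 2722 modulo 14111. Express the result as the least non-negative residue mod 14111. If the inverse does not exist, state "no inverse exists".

4422

Run Euclid on (14111, 2722):
14111 = 5×2722 + 501
2722 = 5×501 + 217
501 = 2×217 + 67
217 = 3×67 + 16
67 = 4×16 + 3
16 = 5×3 + 1
3 = 3×1 + 0
The gcd is 1. Working backward:
1 = 16 − 5·3
1 = −5·67 + 21·16
1 = 21·217 − 68·67
1 = −68·501 + 157·217
1 = 157·2722 − 853·501
1 = −853·14111 + 4422·2722
So 2722·4422 ≡ 1 (mod 14111).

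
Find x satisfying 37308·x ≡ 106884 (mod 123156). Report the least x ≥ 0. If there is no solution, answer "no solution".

8820

First find gcd(37308, 123156):
123156 = 3×37308 + 11232
37308 = 3×11232 + 3612
11232 = 3×3612 + 396
3612 = 9×396 + 48
396 = 8×48 + 12
48 = 4×12 + 0
gcd = 12 and 12 | 106884, so solutions exist. Divide through by 12: 3109x ≡ 8907 (mod 10263).
Now find 3109⁻¹ mod 10263:
10263 = 3*3109 + 936
3109 = 3*936 + 301
936 = 3*301 + 33
301 = 9*33 + 4
33 = 8*4 + 1
4 = 4*1 + 0
Back-substitute:
1 = 33 − 8·4
1 = −8·301 + 73·33
1 = 73·936 − 227·301
1 = −227·3109 + 754·936
1 = 754·10263 − 2489·3109
So 3109·(-2489) ≡ 1 (mod 10263), i.e. 3109⁻¹ ≡ 7774.
Then x ≡ 7774·8907 ≡ 8820 (mod 10263); the smallest non-negative solution is x = 8820.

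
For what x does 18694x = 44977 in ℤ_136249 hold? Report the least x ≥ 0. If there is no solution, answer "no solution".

91027

First find gcd(18694, 136249):
136249 = 7·18694 + 5391
18694 = 3·5391 + 2521
5391 = 2·2521 + 349
2521 = 7·349 + 78
349 = 4·78 + 37
78 = 2·37 + 4
37 = 9·4 + 1
4 = 4·1 + 0
gcd = 1, so a unique solution mod 136249 exists.
Back-substitute for the Bézout coefficients:
1 = 37 − 9·4
1 = −9·78 + 19·37
1 = 19·349 − 85·78
1 = −85·2521 + 614·349
1 = 614·5391 − 1313·2521
1 = −1313·18694 + 4553·5391
1 = 4553·136249 − 33184·18694
So 18694·(-33184) ≡ 1 (mod 136249), giving 18694⁻¹ ≡ 103065.
x ≡ 18694⁻¹·44977 ≡ 103065·44977 ≡ 91027 (mod 136249).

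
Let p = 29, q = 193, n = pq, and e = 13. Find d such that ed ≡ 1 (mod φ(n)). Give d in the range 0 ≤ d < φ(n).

φ(n) = (p−1)(q−1) = 28·192 = 5376.
Need d with 13·d ≡ 1 (mod 5376). Apply the extended Euclidean algorithm:
5376 = 413×13 + 7
13 = 1×7 + 6
7 = 1×6 + 1
6 = 6×1 + 0
Back-substitute:
1 = 7 − 6
1 = −13 + 2·7
1 = 2·5376 − 827·13
So 13·(-827) ≡ 1 (mod 5376), hence d ≡ -827 ≡ 4549 (mod 5376).

4549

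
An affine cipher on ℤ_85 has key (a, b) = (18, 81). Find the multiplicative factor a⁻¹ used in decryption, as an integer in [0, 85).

52

Run Euclid on (85, 18):
85 = 4×18 + 13
18 = 1×13 + 5
13 = 2×5 + 3
5 = 1×3 + 2
3 = 1×2 + 1
2 = 2×1 + 0
Since gcd(18, 85) = 1, back-substitute to write 1 as a combination:
1 = 3 − 2
1 = −5 + 2·3
1 = 2·13 − 5·5
1 = −5·18 + 7·13
1 = 7·85 − 33·18
Thus 18·(-33) ≡ 1 (mod 85); reducing, -33 mod 85 = 52.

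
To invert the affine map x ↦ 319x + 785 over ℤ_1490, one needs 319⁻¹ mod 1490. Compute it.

Apply the Euclidean algorithm to 1490 and 319:
1490 = 4*319 + 214
319 = 1*214 + 105
214 = 2*105 + 4
105 = 26*4 + 1
4 = 4*1 + 0
Since gcd(319, 1490) = 1, back-substitute to write 1 as a combination:
1 = 105 − 26·4
1 = −26·214 + 53·105
1 = 53·319 − 79·214
1 = −79·1490 + 369·319
So 319·369 ≡ 1 (mod 1490).

369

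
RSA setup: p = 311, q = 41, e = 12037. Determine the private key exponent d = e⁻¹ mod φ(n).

5773

φ(n) = (p−1)(q−1) = 310·40 = 12400.
Need d with 12037·d ≡ 1 (mod 12400). Apply the extended Euclidean algorithm:
12400 = 1·12037 + 363
12037 = 33·363 + 58
363 = 6·58 + 15
58 = 3·15 + 13
15 = 1·13 + 2
13 = 6·2 + 1
2 = 2·1 + 0
Back-substitute:
1 = 13 − 6·2
1 = −6·15 + 7·13
1 = 7·58 − 27·15
1 = −27·363 + 169·58
1 = 169·12037 − 5604·363
1 = −5604·12400 + 5773·12037
So 12037·5773 ≡ 1 (mod 12400), hence d = 5773.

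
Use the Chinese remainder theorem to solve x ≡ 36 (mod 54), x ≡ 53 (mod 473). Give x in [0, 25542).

22284

Write x = 36 + 54·k. Then 54·k ≡ 53 − 36 ≡ 17 (mod 473).
Need 54⁻¹ mod 473. Extended Euclid on (473, 54):
473 = 8×54 + 41
54 = 1×41 + 13
41 = 3×13 + 2
13 = 6×2 + 1
2 = 2×1 + 0
Back-substitute:
1 = 13 − 6·2
1 = −6·41 + 19·13
1 = 19·54 − 25·41
1 = −25·473 + 219·54
54⁻¹ ≡ 219 (mod 473), so k ≡ 219·17 ≡ 412 (mod 473).
x = 36 + 54·412 = 22284.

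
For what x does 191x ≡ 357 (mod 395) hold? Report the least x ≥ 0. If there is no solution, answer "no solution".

97

First find gcd(191, 395):
395 = 2·191 + 13
191 = 14·13 + 9
13 = 1·9 + 4
9 = 2·4 + 1
4 = 4·1 + 0
gcd = 1, so a unique solution mod 395 exists.
Back-substitute for the Bézout coefficients:
1 = 9 − 2·4
1 = −2·13 + 3·9
1 = 3·191 − 44·13
1 = −44·395 + 91·191
So 191·(91) ≡ 1 (mod 395), giving 191⁻¹ ≡ 91.
x ≡ 191⁻¹·357 ≡ 91·357 ≡ 97 (mod 395).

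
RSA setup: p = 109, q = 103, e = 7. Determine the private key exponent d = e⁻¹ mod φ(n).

φ(n) = (p−1)(q−1) = 108·102 = 11016.
Need d with 7·d ≡ 1 (mod 11016). Apply the extended Euclidean algorithm:
11016 = 1573*7 + 5
7 = 1*5 + 2
5 = 2*2 + 1
2 = 2*1 + 0
Back-substitute:
1 = 5 − 2·2
1 = −2·7 + 3·5
1 = 3·11016 − 4721·7
So 7·(-4721) ≡ 1 (mod 11016), hence d ≡ -4721 ≡ 6295 (mod 11016).

6295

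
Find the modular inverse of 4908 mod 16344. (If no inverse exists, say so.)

no inverse exists

Euclidean algorithm on 16344, 4908:
16344 = 3×4908 + 1620
4908 = 3×1620 + 48
1620 = 33×48 + 36
48 = 1×36 + 12
36 = 3×12 + 0
Since gcd = 12 > 1, 4908 is not a unit mod 16344.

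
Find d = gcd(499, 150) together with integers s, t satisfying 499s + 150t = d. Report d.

1

Euclidean algorithm:
499 = 3×150 + 49
150 = 3×49 + 3
49 = 16×3 + 1
3 = 3×1 + 0
gcd(499, 150) = 1.
Express as a combination:
1 = 49 − 16·3
1 = −16·150 + 49·49
1 = 49·499 − 163·150
So 1 = (49)·499 + (-163)·150.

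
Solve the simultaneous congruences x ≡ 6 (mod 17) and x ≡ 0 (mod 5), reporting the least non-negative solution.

40

Write x = 6 + 17·k. Then 17·k ≡ 0 − 6 ≡ 4 (mod 5).
Need 17⁻¹ mod 5. Extended Euclid on (5, 2):
5 = 2·2 + 1
2 = 2·1 + 0
Back-substitute:
1 = 5 − 2·2
17⁻¹ ≡ 3 (mod 5), so k ≡ 3·4 ≡ 2 (mod 5).
x = 6 + 17·2 = 40.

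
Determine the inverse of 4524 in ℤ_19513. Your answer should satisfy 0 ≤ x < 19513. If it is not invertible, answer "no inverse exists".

no inverse exists

Compute gcd(4524, 19513):
19513 = 4·4524 + 1417
4524 = 3·1417 + 273
1417 = 5·273 + 52
273 = 5·52 + 13
52 = 4·13 + 0
gcd(4524, 19513) = 13 ≠ 1, so 4524 has no multiplicative inverse modulo 19513.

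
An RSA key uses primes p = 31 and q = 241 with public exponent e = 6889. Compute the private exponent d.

φ(n) = (p−1)(q−1) = 30·240 = 7200.
Need d with 6889·d ≡ 1 (mod 7200). Apply the extended Euclidean algorithm:
7200 = 1·6889 + 311
6889 = 22·311 + 47
311 = 6·47 + 29
47 = 1·29 + 18
29 = 1·18 + 11
18 = 1·11 + 7
11 = 1·7 + 4
7 = 1·4 + 3
4 = 1·3 + 1
3 = 3·1 + 0
Back-substitute:
1 = 4 − 3
1 = −7 + 2·4
1 = 2·11 − 3·7
1 = −3·18 + 5·11
1 = 5·29 − 8·18
1 = −8·47 + 13·29
1 = 13·311 − 86·47
1 = −86·6889 + 1905·311
1 = 1905·7200 − 1991·6889
So 6889·(-1991) ≡ 1 (mod 7200), hence d ≡ -1991 ≡ 5209 (mod 7200).

5209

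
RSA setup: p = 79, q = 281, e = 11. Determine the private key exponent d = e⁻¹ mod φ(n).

3971

φ(n) = (p−1)(q−1) = 78·280 = 21840.
Need d with 11·d ≡ 1 (mod 21840). Apply the extended Euclidean algorithm:
21840 = 1985×11 + 5
11 = 2×5 + 1
5 = 5×1 + 0
Back-substitute:
1 = 11 − 2·5
1 = −2·21840 + 3971·11
So 11·3971 ≡ 1 (mod 21840), hence d = 3971.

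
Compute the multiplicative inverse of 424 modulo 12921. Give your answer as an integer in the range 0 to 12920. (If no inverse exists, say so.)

Run Euclid on (12921, 424):
12921 = 30×424 + 201
424 = 2×201 + 22
201 = 9×22 + 3
22 = 7×3 + 1
3 = 3×1 + 0
gcd = 1, so the inverse exists. Back-substitute:
1 = 22 − 7·3
1 = −7·201 + 64·22
1 = 64·424 − 135·201
1 = −135·12921 + 4114·424
So 424·4114 ≡ 1 (mod 12921).

4114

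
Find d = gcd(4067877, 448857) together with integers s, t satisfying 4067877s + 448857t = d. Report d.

Apply Euclid's algorithm to 4067877 and 448857:
4067877 = 9×448857 + 28164
448857 = 15×28164 + 26397
28164 = 1×26397 + 1767
26397 = 14×1767 + 1659
1767 = 1×1659 + 108
1659 = 15×108 + 39
108 = 2×39 + 30
39 = 1×30 + 9
30 = 3×9 + 3
9 = 3×3 + 0
gcd(4067877, 448857) = 3.
Back-substituting:
3 = 30 − 3·9
3 = −3·39 + 4·30
3 = 4·108 − 11·39
3 = −11·1659 + 169·108
3 = 169·1767 − 180·1659
3 = −180·26397 + 2689·1767
3 = 2689·28164 − 2869·26397
3 = −2869·448857 + 45724·28164
3 = 45724·4067877 − 414385·448857
So 3 = (45724)·4067877 + (-414385)·448857.

3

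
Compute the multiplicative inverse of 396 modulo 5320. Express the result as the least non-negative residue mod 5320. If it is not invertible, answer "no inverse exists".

no inverse exists

Euclidean algorithm on 5320, 396:
5320 = 13×396 + 172
396 = 2×172 + 52
172 = 3×52 + 16
52 = 3×16 + 4
16 = 4×4 + 0
gcd(396, 5320) = 4 ≠ 1, so 396 has no multiplicative inverse modulo 5320.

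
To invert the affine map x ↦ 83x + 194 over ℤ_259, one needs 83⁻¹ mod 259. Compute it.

181

Extended Euclidean algorithm:
259 = 3*83 + 10
83 = 8*10 + 3
10 = 3*3 + 1
3 = 3*1 + 0
Since gcd(83, 259) = 1, back-substitute to write 1 as a combination:
1 = 10 − 3·3
1 = −3·83 + 25·10
1 = 25·259 − 78·83
Hence 83⁻¹ ≡ -78 ≡ 181 (mod 259).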